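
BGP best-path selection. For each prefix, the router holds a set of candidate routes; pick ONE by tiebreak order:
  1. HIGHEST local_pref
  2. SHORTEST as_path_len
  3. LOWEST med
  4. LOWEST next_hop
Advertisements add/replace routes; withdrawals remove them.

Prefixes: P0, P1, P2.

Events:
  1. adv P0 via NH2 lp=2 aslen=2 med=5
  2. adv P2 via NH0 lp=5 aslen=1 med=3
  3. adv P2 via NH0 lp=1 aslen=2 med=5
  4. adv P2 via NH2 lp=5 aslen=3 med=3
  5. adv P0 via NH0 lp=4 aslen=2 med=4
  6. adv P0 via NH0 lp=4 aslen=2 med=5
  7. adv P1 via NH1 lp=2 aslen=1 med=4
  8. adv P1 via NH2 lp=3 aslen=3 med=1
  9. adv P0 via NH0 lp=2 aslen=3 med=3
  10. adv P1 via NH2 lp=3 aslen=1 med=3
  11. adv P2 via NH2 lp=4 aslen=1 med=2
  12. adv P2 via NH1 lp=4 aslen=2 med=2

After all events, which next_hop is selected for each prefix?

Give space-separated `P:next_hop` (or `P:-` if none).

Answer: P0:NH2 P1:NH2 P2:NH2

Derivation:
Op 1: best P0=NH2 P1=- P2=-
Op 2: best P0=NH2 P1=- P2=NH0
Op 3: best P0=NH2 P1=- P2=NH0
Op 4: best P0=NH2 P1=- P2=NH2
Op 5: best P0=NH0 P1=- P2=NH2
Op 6: best P0=NH0 P1=- P2=NH2
Op 7: best P0=NH0 P1=NH1 P2=NH2
Op 8: best P0=NH0 P1=NH2 P2=NH2
Op 9: best P0=NH2 P1=NH2 P2=NH2
Op 10: best P0=NH2 P1=NH2 P2=NH2
Op 11: best P0=NH2 P1=NH2 P2=NH2
Op 12: best P0=NH2 P1=NH2 P2=NH2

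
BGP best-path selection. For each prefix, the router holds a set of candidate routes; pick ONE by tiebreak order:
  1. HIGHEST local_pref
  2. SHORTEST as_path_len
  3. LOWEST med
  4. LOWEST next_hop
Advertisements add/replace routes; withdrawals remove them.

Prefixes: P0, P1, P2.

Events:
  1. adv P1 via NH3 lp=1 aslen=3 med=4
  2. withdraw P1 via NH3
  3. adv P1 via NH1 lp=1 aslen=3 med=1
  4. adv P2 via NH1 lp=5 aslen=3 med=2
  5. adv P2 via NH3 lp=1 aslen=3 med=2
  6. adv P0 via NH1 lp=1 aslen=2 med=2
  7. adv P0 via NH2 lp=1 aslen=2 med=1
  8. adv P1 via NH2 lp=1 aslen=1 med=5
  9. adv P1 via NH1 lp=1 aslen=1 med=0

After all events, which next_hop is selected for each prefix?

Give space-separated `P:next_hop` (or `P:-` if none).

Answer: P0:NH2 P1:NH1 P2:NH1

Derivation:
Op 1: best P0=- P1=NH3 P2=-
Op 2: best P0=- P1=- P2=-
Op 3: best P0=- P1=NH1 P2=-
Op 4: best P0=- P1=NH1 P2=NH1
Op 5: best P0=- P1=NH1 P2=NH1
Op 6: best P0=NH1 P1=NH1 P2=NH1
Op 7: best P0=NH2 P1=NH1 P2=NH1
Op 8: best P0=NH2 P1=NH2 P2=NH1
Op 9: best P0=NH2 P1=NH1 P2=NH1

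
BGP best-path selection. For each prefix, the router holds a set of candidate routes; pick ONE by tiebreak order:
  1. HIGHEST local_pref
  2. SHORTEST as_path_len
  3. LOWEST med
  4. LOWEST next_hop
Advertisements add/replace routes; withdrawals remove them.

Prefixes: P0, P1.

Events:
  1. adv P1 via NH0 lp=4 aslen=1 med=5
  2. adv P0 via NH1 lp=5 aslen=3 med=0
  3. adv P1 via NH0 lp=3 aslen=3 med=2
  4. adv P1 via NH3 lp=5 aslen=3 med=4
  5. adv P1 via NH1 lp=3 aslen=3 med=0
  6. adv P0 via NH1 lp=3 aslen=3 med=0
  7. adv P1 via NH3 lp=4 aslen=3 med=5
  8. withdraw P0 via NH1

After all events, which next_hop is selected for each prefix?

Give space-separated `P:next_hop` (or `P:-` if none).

Answer: P0:- P1:NH3

Derivation:
Op 1: best P0=- P1=NH0
Op 2: best P0=NH1 P1=NH0
Op 3: best P0=NH1 P1=NH0
Op 4: best P0=NH1 P1=NH3
Op 5: best P0=NH1 P1=NH3
Op 6: best P0=NH1 P1=NH3
Op 7: best P0=NH1 P1=NH3
Op 8: best P0=- P1=NH3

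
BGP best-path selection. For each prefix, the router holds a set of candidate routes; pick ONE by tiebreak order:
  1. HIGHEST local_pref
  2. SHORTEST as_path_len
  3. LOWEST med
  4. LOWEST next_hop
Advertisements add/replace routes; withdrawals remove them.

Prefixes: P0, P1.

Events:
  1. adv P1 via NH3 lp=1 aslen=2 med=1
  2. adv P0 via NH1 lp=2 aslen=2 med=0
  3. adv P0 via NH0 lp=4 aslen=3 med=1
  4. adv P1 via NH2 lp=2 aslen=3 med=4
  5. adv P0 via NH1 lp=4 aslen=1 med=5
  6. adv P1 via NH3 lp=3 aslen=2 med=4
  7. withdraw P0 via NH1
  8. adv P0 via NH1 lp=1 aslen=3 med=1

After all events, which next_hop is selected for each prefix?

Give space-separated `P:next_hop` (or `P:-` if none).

Answer: P0:NH0 P1:NH3

Derivation:
Op 1: best P0=- P1=NH3
Op 2: best P0=NH1 P1=NH3
Op 3: best P0=NH0 P1=NH3
Op 4: best P0=NH0 P1=NH2
Op 5: best P0=NH1 P1=NH2
Op 6: best P0=NH1 P1=NH3
Op 7: best P0=NH0 P1=NH3
Op 8: best P0=NH0 P1=NH3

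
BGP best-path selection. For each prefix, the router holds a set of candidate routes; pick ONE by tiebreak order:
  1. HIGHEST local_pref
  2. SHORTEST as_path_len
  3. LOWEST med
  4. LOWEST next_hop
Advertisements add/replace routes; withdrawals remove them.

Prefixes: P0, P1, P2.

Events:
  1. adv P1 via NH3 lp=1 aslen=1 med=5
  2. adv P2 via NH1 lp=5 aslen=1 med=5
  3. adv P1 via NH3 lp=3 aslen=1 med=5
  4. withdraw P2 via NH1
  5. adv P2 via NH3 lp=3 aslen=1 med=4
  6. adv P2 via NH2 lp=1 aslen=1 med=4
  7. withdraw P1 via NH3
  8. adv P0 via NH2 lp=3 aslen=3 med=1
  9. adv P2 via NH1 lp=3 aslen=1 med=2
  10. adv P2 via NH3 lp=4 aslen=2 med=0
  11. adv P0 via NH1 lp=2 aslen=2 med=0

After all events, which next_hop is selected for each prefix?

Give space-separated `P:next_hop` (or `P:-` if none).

Answer: P0:NH2 P1:- P2:NH3

Derivation:
Op 1: best P0=- P1=NH3 P2=-
Op 2: best P0=- P1=NH3 P2=NH1
Op 3: best P0=- P1=NH3 P2=NH1
Op 4: best P0=- P1=NH3 P2=-
Op 5: best P0=- P1=NH3 P2=NH3
Op 6: best P0=- P1=NH3 P2=NH3
Op 7: best P0=- P1=- P2=NH3
Op 8: best P0=NH2 P1=- P2=NH3
Op 9: best P0=NH2 P1=- P2=NH1
Op 10: best P0=NH2 P1=- P2=NH3
Op 11: best P0=NH2 P1=- P2=NH3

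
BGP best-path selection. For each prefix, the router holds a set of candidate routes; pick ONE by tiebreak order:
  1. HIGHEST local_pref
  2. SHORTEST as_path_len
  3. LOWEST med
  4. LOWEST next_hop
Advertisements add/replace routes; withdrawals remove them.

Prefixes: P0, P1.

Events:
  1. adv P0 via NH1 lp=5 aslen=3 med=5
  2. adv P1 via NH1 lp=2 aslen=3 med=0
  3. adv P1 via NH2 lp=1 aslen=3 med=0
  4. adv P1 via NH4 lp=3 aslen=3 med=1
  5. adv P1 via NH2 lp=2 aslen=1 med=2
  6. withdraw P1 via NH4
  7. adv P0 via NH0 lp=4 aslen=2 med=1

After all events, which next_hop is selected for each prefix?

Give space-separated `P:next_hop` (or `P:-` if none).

Op 1: best P0=NH1 P1=-
Op 2: best P0=NH1 P1=NH1
Op 3: best P0=NH1 P1=NH1
Op 4: best P0=NH1 P1=NH4
Op 5: best P0=NH1 P1=NH4
Op 6: best P0=NH1 P1=NH2
Op 7: best P0=NH1 P1=NH2

Answer: P0:NH1 P1:NH2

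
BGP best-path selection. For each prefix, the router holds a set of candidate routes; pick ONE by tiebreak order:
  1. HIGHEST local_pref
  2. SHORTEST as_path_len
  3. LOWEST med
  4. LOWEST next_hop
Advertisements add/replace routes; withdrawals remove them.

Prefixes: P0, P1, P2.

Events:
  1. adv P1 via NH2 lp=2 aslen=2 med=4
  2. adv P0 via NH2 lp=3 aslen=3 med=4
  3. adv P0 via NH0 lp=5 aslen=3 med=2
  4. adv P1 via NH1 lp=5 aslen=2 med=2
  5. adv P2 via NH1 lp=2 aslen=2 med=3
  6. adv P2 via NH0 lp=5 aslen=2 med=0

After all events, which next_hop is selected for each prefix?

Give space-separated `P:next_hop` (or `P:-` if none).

Op 1: best P0=- P1=NH2 P2=-
Op 2: best P0=NH2 P1=NH2 P2=-
Op 3: best P0=NH0 P1=NH2 P2=-
Op 4: best P0=NH0 P1=NH1 P2=-
Op 5: best P0=NH0 P1=NH1 P2=NH1
Op 6: best P0=NH0 P1=NH1 P2=NH0

Answer: P0:NH0 P1:NH1 P2:NH0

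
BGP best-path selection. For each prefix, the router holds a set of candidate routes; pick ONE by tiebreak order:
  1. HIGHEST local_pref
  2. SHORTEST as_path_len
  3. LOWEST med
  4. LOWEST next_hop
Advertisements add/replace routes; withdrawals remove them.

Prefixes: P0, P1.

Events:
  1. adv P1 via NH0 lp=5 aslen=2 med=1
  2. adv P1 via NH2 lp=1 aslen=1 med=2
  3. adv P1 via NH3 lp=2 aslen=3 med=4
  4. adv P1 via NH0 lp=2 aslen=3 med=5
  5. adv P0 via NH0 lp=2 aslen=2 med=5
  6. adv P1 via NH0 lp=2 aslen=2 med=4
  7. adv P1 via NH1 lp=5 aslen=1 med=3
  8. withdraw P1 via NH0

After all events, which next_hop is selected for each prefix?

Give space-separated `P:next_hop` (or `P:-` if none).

Answer: P0:NH0 P1:NH1

Derivation:
Op 1: best P0=- P1=NH0
Op 2: best P0=- P1=NH0
Op 3: best P0=- P1=NH0
Op 4: best P0=- P1=NH3
Op 5: best P0=NH0 P1=NH3
Op 6: best P0=NH0 P1=NH0
Op 7: best P0=NH0 P1=NH1
Op 8: best P0=NH0 P1=NH1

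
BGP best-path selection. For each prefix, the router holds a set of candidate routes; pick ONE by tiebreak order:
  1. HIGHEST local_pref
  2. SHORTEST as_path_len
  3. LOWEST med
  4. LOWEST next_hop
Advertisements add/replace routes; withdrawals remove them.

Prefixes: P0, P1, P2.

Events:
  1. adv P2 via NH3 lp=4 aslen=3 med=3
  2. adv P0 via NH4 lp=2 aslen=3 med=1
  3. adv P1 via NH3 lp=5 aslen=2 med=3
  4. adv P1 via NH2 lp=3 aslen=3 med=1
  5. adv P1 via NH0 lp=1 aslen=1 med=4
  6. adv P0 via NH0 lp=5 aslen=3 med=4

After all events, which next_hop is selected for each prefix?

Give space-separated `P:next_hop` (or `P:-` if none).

Op 1: best P0=- P1=- P2=NH3
Op 2: best P0=NH4 P1=- P2=NH3
Op 3: best P0=NH4 P1=NH3 P2=NH3
Op 4: best P0=NH4 P1=NH3 P2=NH3
Op 5: best P0=NH4 P1=NH3 P2=NH3
Op 6: best P0=NH0 P1=NH3 P2=NH3

Answer: P0:NH0 P1:NH3 P2:NH3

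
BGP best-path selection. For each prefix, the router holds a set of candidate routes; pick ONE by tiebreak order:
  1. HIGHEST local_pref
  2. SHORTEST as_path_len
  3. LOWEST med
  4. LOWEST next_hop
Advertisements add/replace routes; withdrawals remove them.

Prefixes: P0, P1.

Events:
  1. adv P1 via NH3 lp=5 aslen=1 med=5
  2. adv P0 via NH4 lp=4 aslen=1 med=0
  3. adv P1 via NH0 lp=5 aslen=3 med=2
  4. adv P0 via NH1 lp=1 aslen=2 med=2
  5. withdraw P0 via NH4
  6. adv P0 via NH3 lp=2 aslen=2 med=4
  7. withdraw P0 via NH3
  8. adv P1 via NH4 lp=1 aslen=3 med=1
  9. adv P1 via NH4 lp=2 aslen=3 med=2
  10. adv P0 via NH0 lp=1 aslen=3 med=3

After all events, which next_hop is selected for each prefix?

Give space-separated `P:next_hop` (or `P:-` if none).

Answer: P0:NH1 P1:NH3

Derivation:
Op 1: best P0=- P1=NH3
Op 2: best P0=NH4 P1=NH3
Op 3: best P0=NH4 P1=NH3
Op 4: best P0=NH4 P1=NH3
Op 5: best P0=NH1 P1=NH3
Op 6: best P0=NH3 P1=NH3
Op 7: best P0=NH1 P1=NH3
Op 8: best P0=NH1 P1=NH3
Op 9: best P0=NH1 P1=NH3
Op 10: best P0=NH1 P1=NH3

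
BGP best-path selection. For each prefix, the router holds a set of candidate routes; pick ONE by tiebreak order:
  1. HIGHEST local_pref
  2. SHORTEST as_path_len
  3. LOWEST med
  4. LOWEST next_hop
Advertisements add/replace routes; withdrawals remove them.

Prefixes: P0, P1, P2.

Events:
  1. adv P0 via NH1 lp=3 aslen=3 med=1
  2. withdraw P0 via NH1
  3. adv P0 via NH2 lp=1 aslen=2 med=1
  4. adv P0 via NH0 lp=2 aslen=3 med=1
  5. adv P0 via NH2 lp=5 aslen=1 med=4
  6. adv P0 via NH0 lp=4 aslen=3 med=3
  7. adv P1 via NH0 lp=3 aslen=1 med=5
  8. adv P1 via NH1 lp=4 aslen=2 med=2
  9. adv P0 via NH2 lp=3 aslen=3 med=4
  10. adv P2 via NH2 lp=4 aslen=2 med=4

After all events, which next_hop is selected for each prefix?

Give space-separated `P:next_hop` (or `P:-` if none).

Answer: P0:NH0 P1:NH1 P2:NH2

Derivation:
Op 1: best P0=NH1 P1=- P2=-
Op 2: best P0=- P1=- P2=-
Op 3: best P0=NH2 P1=- P2=-
Op 4: best P0=NH0 P1=- P2=-
Op 5: best P0=NH2 P1=- P2=-
Op 6: best P0=NH2 P1=- P2=-
Op 7: best P0=NH2 P1=NH0 P2=-
Op 8: best P0=NH2 P1=NH1 P2=-
Op 9: best P0=NH0 P1=NH1 P2=-
Op 10: best P0=NH0 P1=NH1 P2=NH2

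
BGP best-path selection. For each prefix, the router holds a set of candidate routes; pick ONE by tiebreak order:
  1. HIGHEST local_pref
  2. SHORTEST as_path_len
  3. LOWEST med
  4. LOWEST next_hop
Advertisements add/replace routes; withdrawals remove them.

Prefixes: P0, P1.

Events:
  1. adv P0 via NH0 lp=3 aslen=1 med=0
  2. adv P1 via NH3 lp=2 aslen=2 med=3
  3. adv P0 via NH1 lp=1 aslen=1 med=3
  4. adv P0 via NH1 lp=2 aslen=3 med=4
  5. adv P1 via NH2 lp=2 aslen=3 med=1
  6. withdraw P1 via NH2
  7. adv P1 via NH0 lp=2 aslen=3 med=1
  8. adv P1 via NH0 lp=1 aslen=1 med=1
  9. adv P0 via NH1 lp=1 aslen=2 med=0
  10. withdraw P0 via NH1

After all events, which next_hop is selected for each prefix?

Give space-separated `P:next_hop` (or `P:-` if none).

Answer: P0:NH0 P1:NH3

Derivation:
Op 1: best P0=NH0 P1=-
Op 2: best P0=NH0 P1=NH3
Op 3: best P0=NH0 P1=NH3
Op 4: best P0=NH0 P1=NH3
Op 5: best P0=NH0 P1=NH3
Op 6: best P0=NH0 P1=NH3
Op 7: best P0=NH0 P1=NH3
Op 8: best P0=NH0 P1=NH3
Op 9: best P0=NH0 P1=NH3
Op 10: best P0=NH0 P1=NH3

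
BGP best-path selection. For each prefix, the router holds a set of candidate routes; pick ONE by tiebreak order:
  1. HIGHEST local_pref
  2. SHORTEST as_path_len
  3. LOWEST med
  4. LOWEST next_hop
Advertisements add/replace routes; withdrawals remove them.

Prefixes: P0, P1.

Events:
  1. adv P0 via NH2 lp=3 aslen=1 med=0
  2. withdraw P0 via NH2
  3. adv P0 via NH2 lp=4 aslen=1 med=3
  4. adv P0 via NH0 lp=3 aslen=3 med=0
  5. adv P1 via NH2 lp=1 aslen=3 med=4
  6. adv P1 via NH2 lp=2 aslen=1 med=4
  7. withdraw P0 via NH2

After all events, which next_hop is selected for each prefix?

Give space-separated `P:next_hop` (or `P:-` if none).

Op 1: best P0=NH2 P1=-
Op 2: best P0=- P1=-
Op 3: best P0=NH2 P1=-
Op 4: best P0=NH2 P1=-
Op 5: best P0=NH2 P1=NH2
Op 6: best P0=NH2 P1=NH2
Op 7: best P0=NH0 P1=NH2

Answer: P0:NH0 P1:NH2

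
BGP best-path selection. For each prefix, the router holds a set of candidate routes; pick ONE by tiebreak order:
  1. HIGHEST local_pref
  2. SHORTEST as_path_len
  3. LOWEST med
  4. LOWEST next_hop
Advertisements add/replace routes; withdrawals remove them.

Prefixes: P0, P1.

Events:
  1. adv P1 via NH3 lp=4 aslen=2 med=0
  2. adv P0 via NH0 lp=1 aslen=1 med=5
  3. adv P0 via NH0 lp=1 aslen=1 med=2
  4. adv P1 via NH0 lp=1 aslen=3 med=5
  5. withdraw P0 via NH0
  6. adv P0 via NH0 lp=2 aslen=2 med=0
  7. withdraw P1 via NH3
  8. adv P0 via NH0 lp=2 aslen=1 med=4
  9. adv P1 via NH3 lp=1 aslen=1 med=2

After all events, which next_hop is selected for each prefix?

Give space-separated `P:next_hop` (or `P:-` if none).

Op 1: best P0=- P1=NH3
Op 2: best P0=NH0 P1=NH3
Op 3: best P0=NH0 P1=NH3
Op 4: best P0=NH0 P1=NH3
Op 5: best P0=- P1=NH3
Op 6: best P0=NH0 P1=NH3
Op 7: best P0=NH0 P1=NH0
Op 8: best P0=NH0 P1=NH0
Op 9: best P0=NH0 P1=NH3

Answer: P0:NH0 P1:NH3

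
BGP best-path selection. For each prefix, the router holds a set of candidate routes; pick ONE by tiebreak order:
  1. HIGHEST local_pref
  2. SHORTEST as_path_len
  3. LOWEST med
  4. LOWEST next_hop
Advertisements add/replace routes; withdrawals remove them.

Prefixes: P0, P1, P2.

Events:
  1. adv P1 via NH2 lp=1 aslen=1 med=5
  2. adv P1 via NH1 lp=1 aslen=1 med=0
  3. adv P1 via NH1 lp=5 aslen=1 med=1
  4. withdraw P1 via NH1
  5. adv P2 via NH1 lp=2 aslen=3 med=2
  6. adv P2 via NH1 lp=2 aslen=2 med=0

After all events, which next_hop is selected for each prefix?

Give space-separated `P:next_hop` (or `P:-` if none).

Answer: P0:- P1:NH2 P2:NH1

Derivation:
Op 1: best P0=- P1=NH2 P2=-
Op 2: best P0=- P1=NH1 P2=-
Op 3: best P0=- P1=NH1 P2=-
Op 4: best P0=- P1=NH2 P2=-
Op 5: best P0=- P1=NH2 P2=NH1
Op 6: best P0=- P1=NH2 P2=NH1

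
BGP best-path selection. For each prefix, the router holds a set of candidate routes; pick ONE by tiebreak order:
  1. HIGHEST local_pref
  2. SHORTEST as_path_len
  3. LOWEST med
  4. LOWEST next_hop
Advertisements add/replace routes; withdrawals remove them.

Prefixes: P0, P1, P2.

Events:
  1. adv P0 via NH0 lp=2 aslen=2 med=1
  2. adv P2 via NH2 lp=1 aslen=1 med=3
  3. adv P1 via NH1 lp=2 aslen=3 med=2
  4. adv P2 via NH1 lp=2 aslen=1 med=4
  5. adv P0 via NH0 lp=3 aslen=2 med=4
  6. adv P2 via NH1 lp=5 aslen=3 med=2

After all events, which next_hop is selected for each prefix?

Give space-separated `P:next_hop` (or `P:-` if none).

Answer: P0:NH0 P1:NH1 P2:NH1

Derivation:
Op 1: best P0=NH0 P1=- P2=-
Op 2: best P0=NH0 P1=- P2=NH2
Op 3: best P0=NH0 P1=NH1 P2=NH2
Op 4: best P0=NH0 P1=NH1 P2=NH1
Op 5: best P0=NH0 P1=NH1 P2=NH1
Op 6: best P0=NH0 P1=NH1 P2=NH1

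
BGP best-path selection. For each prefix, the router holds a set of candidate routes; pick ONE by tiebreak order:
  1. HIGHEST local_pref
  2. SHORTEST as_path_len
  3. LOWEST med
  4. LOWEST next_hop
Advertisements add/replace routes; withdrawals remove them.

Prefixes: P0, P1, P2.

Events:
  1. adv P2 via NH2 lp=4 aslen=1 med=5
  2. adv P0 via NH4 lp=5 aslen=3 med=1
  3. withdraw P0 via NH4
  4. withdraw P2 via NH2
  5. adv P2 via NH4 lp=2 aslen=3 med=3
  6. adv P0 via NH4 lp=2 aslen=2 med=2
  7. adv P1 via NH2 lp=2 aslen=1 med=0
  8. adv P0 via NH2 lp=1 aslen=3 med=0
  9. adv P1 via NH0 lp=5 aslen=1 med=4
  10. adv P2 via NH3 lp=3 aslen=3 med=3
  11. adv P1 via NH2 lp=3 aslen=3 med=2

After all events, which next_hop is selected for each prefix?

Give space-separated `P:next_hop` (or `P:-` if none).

Op 1: best P0=- P1=- P2=NH2
Op 2: best P0=NH4 P1=- P2=NH2
Op 3: best P0=- P1=- P2=NH2
Op 4: best P0=- P1=- P2=-
Op 5: best P0=- P1=- P2=NH4
Op 6: best P0=NH4 P1=- P2=NH4
Op 7: best P0=NH4 P1=NH2 P2=NH4
Op 8: best P0=NH4 P1=NH2 P2=NH4
Op 9: best P0=NH4 P1=NH0 P2=NH4
Op 10: best P0=NH4 P1=NH0 P2=NH3
Op 11: best P0=NH4 P1=NH0 P2=NH3

Answer: P0:NH4 P1:NH0 P2:NH3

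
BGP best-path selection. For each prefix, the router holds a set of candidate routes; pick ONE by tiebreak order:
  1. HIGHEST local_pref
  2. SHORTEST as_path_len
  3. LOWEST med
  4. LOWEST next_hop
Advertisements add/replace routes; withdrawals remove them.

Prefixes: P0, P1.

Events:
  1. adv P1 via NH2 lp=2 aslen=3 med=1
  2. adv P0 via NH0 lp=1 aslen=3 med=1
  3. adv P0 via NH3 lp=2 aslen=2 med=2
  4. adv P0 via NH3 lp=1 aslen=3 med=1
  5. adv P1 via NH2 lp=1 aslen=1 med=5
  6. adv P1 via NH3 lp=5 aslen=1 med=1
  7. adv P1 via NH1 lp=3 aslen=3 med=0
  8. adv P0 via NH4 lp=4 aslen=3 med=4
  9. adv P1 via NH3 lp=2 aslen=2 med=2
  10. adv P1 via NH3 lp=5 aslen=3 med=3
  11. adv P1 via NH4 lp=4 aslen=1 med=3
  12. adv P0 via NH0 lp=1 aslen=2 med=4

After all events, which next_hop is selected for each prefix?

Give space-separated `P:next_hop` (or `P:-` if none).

Op 1: best P0=- P1=NH2
Op 2: best P0=NH0 P1=NH2
Op 3: best P0=NH3 P1=NH2
Op 4: best P0=NH0 P1=NH2
Op 5: best P0=NH0 P1=NH2
Op 6: best P0=NH0 P1=NH3
Op 7: best P0=NH0 P1=NH3
Op 8: best P0=NH4 P1=NH3
Op 9: best P0=NH4 P1=NH1
Op 10: best P0=NH4 P1=NH3
Op 11: best P0=NH4 P1=NH3
Op 12: best P0=NH4 P1=NH3

Answer: P0:NH4 P1:NH3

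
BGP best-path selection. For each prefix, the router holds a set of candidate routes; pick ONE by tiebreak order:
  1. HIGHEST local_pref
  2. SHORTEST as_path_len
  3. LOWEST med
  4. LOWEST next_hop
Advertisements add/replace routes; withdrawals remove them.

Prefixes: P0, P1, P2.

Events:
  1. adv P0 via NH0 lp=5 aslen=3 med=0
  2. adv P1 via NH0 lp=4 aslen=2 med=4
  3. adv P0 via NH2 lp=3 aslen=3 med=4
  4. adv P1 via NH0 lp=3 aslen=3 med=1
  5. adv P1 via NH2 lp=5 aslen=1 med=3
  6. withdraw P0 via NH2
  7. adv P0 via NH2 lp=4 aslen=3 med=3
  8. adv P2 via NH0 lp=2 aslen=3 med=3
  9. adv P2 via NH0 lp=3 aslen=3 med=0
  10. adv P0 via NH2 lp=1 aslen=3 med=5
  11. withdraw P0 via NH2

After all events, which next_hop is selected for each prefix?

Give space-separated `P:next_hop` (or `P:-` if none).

Answer: P0:NH0 P1:NH2 P2:NH0

Derivation:
Op 1: best P0=NH0 P1=- P2=-
Op 2: best P0=NH0 P1=NH0 P2=-
Op 3: best P0=NH0 P1=NH0 P2=-
Op 4: best P0=NH0 P1=NH0 P2=-
Op 5: best P0=NH0 P1=NH2 P2=-
Op 6: best P0=NH0 P1=NH2 P2=-
Op 7: best P0=NH0 P1=NH2 P2=-
Op 8: best P0=NH0 P1=NH2 P2=NH0
Op 9: best P0=NH0 P1=NH2 P2=NH0
Op 10: best P0=NH0 P1=NH2 P2=NH0
Op 11: best P0=NH0 P1=NH2 P2=NH0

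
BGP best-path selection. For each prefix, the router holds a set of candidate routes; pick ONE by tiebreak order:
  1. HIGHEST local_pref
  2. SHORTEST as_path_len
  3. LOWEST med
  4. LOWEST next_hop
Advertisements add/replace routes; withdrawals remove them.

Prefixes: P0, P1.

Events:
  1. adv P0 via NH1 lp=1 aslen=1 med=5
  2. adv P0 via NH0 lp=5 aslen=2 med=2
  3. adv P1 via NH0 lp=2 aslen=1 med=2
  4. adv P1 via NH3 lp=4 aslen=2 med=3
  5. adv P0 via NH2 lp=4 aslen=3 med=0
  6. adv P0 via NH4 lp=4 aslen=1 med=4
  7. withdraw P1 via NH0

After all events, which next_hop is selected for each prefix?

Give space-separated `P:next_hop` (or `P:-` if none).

Answer: P0:NH0 P1:NH3

Derivation:
Op 1: best P0=NH1 P1=-
Op 2: best P0=NH0 P1=-
Op 3: best P0=NH0 P1=NH0
Op 4: best P0=NH0 P1=NH3
Op 5: best P0=NH0 P1=NH3
Op 6: best P0=NH0 P1=NH3
Op 7: best P0=NH0 P1=NH3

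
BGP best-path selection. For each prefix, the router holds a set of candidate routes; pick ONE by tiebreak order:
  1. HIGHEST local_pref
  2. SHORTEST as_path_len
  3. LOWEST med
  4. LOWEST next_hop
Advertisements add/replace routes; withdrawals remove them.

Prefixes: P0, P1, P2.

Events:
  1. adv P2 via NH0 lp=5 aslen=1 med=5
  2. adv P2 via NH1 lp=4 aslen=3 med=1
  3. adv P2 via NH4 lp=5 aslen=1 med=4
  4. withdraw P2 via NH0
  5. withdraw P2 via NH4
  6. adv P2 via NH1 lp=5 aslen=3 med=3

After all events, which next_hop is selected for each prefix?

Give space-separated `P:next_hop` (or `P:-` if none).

Op 1: best P0=- P1=- P2=NH0
Op 2: best P0=- P1=- P2=NH0
Op 3: best P0=- P1=- P2=NH4
Op 4: best P0=- P1=- P2=NH4
Op 5: best P0=- P1=- P2=NH1
Op 6: best P0=- P1=- P2=NH1

Answer: P0:- P1:- P2:NH1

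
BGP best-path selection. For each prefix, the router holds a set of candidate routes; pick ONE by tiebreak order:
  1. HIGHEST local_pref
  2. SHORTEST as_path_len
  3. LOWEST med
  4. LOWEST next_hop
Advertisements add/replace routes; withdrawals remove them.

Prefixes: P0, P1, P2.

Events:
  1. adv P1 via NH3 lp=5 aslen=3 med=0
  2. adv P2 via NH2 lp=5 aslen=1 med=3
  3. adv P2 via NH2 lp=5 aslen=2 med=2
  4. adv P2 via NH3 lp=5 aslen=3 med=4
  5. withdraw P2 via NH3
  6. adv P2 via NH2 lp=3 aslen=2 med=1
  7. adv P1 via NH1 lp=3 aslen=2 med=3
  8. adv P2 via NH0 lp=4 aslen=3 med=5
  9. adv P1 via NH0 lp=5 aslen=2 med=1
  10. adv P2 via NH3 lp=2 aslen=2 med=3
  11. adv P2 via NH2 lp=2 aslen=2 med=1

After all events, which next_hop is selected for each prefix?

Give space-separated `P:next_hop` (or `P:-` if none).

Answer: P0:- P1:NH0 P2:NH0

Derivation:
Op 1: best P0=- P1=NH3 P2=-
Op 2: best P0=- P1=NH3 P2=NH2
Op 3: best P0=- P1=NH3 P2=NH2
Op 4: best P0=- P1=NH3 P2=NH2
Op 5: best P0=- P1=NH3 P2=NH2
Op 6: best P0=- P1=NH3 P2=NH2
Op 7: best P0=- P1=NH3 P2=NH2
Op 8: best P0=- P1=NH3 P2=NH0
Op 9: best P0=- P1=NH0 P2=NH0
Op 10: best P0=- P1=NH0 P2=NH0
Op 11: best P0=- P1=NH0 P2=NH0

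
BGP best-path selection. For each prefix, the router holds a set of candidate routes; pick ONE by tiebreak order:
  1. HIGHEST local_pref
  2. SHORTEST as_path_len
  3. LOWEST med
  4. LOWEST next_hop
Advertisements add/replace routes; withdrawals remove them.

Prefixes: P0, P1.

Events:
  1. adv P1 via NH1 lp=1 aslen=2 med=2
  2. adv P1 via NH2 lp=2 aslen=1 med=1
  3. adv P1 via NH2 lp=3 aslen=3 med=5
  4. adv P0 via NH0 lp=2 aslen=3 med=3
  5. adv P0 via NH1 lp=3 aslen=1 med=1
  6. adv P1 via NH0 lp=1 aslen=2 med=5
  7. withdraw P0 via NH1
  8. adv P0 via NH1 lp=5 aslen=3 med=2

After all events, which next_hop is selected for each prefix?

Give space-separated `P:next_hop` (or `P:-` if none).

Answer: P0:NH1 P1:NH2

Derivation:
Op 1: best P0=- P1=NH1
Op 2: best P0=- P1=NH2
Op 3: best P0=- P1=NH2
Op 4: best P0=NH0 P1=NH2
Op 5: best P0=NH1 P1=NH2
Op 6: best P0=NH1 P1=NH2
Op 7: best P0=NH0 P1=NH2
Op 8: best P0=NH1 P1=NH2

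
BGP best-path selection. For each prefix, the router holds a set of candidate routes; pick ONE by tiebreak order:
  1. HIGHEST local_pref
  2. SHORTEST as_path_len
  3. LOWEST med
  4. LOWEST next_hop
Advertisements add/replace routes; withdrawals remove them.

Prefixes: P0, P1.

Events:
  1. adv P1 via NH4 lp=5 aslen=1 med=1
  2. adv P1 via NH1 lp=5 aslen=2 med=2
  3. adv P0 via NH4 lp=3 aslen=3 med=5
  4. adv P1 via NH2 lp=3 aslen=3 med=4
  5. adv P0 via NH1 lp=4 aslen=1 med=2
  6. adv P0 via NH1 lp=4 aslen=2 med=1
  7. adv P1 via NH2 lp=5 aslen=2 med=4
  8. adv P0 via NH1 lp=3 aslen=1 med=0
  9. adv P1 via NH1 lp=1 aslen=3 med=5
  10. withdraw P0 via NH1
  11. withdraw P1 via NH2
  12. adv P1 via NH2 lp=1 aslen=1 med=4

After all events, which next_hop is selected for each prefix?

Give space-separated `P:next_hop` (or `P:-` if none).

Answer: P0:NH4 P1:NH4

Derivation:
Op 1: best P0=- P1=NH4
Op 2: best P0=- P1=NH4
Op 3: best P0=NH4 P1=NH4
Op 4: best P0=NH4 P1=NH4
Op 5: best P0=NH1 P1=NH4
Op 6: best P0=NH1 P1=NH4
Op 7: best P0=NH1 P1=NH4
Op 8: best P0=NH1 P1=NH4
Op 9: best P0=NH1 P1=NH4
Op 10: best P0=NH4 P1=NH4
Op 11: best P0=NH4 P1=NH4
Op 12: best P0=NH4 P1=NH4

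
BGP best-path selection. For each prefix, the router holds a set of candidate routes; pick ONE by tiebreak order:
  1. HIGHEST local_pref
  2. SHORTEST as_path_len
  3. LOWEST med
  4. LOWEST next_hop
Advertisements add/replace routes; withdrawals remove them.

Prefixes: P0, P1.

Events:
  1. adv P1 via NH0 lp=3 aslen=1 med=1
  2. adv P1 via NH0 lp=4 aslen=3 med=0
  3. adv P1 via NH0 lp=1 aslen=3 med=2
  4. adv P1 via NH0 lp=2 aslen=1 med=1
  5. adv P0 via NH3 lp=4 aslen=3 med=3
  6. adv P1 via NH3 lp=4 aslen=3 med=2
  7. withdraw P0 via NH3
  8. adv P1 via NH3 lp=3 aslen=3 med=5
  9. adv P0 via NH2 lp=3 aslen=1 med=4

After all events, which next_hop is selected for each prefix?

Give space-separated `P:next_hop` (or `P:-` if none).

Answer: P0:NH2 P1:NH3

Derivation:
Op 1: best P0=- P1=NH0
Op 2: best P0=- P1=NH0
Op 3: best P0=- P1=NH0
Op 4: best P0=- P1=NH0
Op 5: best P0=NH3 P1=NH0
Op 6: best P0=NH3 P1=NH3
Op 7: best P0=- P1=NH3
Op 8: best P0=- P1=NH3
Op 9: best P0=NH2 P1=NH3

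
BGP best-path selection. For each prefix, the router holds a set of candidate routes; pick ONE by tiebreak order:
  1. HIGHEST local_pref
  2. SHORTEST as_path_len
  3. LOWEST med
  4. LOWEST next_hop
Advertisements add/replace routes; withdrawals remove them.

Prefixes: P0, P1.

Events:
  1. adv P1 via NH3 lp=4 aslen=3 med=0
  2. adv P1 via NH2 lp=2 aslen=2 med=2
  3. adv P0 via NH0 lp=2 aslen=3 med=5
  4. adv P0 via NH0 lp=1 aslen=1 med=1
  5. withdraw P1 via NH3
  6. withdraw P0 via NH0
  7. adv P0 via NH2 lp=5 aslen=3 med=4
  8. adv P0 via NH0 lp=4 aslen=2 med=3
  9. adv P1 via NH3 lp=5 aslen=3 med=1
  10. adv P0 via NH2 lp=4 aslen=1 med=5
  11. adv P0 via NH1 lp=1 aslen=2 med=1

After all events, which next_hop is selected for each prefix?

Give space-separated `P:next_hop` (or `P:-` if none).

Op 1: best P0=- P1=NH3
Op 2: best P0=- P1=NH3
Op 3: best P0=NH0 P1=NH3
Op 4: best P0=NH0 P1=NH3
Op 5: best P0=NH0 P1=NH2
Op 6: best P0=- P1=NH2
Op 7: best P0=NH2 P1=NH2
Op 8: best P0=NH2 P1=NH2
Op 9: best P0=NH2 P1=NH3
Op 10: best P0=NH2 P1=NH3
Op 11: best P0=NH2 P1=NH3

Answer: P0:NH2 P1:NH3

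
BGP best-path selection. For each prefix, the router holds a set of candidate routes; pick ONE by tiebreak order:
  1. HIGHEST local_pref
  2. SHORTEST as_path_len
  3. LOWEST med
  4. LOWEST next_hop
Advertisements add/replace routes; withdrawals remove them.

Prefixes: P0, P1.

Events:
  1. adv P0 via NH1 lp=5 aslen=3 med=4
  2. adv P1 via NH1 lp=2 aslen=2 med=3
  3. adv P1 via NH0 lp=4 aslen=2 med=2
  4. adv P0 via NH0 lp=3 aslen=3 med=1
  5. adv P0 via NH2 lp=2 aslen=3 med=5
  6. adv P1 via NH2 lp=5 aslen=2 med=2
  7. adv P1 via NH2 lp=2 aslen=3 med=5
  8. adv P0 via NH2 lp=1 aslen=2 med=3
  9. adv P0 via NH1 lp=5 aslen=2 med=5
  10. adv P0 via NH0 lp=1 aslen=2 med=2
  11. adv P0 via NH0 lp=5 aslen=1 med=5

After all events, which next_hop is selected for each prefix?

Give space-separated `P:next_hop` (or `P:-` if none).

Answer: P0:NH0 P1:NH0

Derivation:
Op 1: best P0=NH1 P1=-
Op 2: best P0=NH1 P1=NH1
Op 3: best P0=NH1 P1=NH0
Op 4: best P0=NH1 P1=NH0
Op 5: best P0=NH1 P1=NH0
Op 6: best P0=NH1 P1=NH2
Op 7: best P0=NH1 P1=NH0
Op 8: best P0=NH1 P1=NH0
Op 9: best P0=NH1 P1=NH0
Op 10: best P0=NH1 P1=NH0
Op 11: best P0=NH0 P1=NH0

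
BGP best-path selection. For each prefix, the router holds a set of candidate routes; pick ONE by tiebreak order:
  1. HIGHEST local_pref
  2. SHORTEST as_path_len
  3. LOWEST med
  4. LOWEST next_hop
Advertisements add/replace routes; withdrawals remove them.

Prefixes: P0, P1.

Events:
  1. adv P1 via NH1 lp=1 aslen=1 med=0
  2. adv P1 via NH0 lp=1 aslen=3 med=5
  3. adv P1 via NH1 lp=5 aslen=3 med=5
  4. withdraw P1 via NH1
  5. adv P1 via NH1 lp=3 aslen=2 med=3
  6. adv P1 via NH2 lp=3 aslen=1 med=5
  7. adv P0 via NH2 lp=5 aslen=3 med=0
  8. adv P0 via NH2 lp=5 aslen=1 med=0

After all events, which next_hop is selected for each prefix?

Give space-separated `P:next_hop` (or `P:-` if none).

Answer: P0:NH2 P1:NH2

Derivation:
Op 1: best P0=- P1=NH1
Op 2: best P0=- P1=NH1
Op 3: best P0=- P1=NH1
Op 4: best P0=- P1=NH0
Op 5: best P0=- P1=NH1
Op 6: best P0=- P1=NH2
Op 7: best P0=NH2 P1=NH2
Op 8: best P0=NH2 P1=NH2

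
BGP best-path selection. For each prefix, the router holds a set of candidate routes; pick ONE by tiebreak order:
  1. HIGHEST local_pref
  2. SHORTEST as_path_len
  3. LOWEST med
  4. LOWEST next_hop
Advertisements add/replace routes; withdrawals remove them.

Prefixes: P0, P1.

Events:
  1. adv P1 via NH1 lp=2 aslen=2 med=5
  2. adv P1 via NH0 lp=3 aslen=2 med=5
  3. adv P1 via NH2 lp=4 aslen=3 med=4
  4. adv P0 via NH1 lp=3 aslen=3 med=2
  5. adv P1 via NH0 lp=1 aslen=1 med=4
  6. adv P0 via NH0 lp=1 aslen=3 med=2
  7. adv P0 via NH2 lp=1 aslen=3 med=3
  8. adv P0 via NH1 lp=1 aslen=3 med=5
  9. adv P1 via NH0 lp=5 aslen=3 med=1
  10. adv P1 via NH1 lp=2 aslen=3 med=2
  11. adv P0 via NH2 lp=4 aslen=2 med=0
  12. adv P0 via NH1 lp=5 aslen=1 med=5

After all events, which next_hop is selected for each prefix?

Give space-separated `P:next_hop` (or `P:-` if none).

Op 1: best P0=- P1=NH1
Op 2: best P0=- P1=NH0
Op 3: best P0=- P1=NH2
Op 4: best P0=NH1 P1=NH2
Op 5: best P0=NH1 P1=NH2
Op 6: best P0=NH1 P1=NH2
Op 7: best P0=NH1 P1=NH2
Op 8: best P0=NH0 P1=NH2
Op 9: best P0=NH0 P1=NH0
Op 10: best P0=NH0 P1=NH0
Op 11: best P0=NH2 P1=NH0
Op 12: best P0=NH1 P1=NH0

Answer: P0:NH1 P1:NH0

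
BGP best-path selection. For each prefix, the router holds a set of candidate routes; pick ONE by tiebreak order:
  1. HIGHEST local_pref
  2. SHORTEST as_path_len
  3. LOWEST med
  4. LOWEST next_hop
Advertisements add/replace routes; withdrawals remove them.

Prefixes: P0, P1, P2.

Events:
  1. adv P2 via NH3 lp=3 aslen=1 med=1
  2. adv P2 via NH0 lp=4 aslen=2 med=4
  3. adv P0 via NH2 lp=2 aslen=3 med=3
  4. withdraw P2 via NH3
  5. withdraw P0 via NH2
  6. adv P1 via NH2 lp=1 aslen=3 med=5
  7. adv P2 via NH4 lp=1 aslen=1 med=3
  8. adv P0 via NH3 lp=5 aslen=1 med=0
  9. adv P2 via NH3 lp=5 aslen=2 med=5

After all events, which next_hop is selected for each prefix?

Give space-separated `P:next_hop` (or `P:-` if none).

Op 1: best P0=- P1=- P2=NH3
Op 2: best P0=- P1=- P2=NH0
Op 3: best P0=NH2 P1=- P2=NH0
Op 4: best P0=NH2 P1=- P2=NH0
Op 5: best P0=- P1=- P2=NH0
Op 6: best P0=- P1=NH2 P2=NH0
Op 7: best P0=- P1=NH2 P2=NH0
Op 8: best P0=NH3 P1=NH2 P2=NH0
Op 9: best P0=NH3 P1=NH2 P2=NH3

Answer: P0:NH3 P1:NH2 P2:NH3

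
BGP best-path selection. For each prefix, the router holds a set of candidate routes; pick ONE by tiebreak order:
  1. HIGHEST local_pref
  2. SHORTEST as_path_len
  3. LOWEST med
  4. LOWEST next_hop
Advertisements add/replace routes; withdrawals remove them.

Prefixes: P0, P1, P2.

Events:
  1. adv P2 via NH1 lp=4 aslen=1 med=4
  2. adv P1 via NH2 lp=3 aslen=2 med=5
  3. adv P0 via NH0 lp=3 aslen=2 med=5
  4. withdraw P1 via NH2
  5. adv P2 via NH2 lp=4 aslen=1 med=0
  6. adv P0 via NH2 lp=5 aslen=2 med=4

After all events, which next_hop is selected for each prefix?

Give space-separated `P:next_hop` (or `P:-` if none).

Answer: P0:NH2 P1:- P2:NH2

Derivation:
Op 1: best P0=- P1=- P2=NH1
Op 2: best P0=- P1=NH2 P2=NH1
Op 3: best P0=NH0 P1=NH2 P2=NH1
Op 4: best P0=NH0 P1=- P2=NH1
Op 5: best P0=NH0 P1=- P2=NH2
Op 6: best P0=NH2 P1=- P2=NH2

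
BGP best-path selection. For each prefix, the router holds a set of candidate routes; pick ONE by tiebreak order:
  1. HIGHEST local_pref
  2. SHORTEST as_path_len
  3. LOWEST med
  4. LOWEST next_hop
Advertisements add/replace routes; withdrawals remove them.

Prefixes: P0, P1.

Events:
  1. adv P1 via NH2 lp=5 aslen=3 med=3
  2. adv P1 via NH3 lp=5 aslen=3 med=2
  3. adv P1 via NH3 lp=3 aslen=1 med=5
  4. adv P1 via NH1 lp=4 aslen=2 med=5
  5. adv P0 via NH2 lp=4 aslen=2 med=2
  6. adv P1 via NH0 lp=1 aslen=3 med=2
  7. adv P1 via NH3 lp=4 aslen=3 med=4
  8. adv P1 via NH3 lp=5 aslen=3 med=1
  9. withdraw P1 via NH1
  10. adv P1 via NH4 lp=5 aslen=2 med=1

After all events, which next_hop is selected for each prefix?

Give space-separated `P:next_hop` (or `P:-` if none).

Answer: P0:NH2 P1:NH4

Derivation:
Op 1: best P0=- P1=NH2
Op 2: best P0=- P1=NH3
Op 3: best P0=- P1=NH2
Op 4: best P0=- P1=NH2
Op 5: best P0=NH2 P1=NH2
Op 6: best P0=NH2 P1=NH2
Op 7: best P0=NH2 P1=NH2
Op 8: best P0=NH2 P1=NH3
Op 9: best P0=NH2 P1=NH3
Op 10: best P0=NH2 P1=NH4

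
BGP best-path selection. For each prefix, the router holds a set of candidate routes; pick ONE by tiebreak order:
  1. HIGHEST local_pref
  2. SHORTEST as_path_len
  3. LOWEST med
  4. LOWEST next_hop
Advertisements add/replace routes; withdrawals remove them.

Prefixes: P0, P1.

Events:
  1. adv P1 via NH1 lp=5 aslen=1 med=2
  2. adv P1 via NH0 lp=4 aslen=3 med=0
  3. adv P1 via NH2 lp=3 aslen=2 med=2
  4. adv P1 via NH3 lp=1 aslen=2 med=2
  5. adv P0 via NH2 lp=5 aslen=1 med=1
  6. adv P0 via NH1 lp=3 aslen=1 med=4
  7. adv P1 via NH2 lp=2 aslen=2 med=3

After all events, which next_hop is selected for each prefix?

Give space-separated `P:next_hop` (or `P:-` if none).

Op 1: best P0=- P1=NH1
Op 2: best P0=- P1=NH1
Op 3: best P0=- P1=NH1
Op 4: best P0=- P1=NH1
Op 5: best P0=NH2 P1=NH1
Op 6: best P0=NH2 P1=NH1
Op 7: best P0=NH2 P1=NH1

Answer: P0:NH2 P1:NH1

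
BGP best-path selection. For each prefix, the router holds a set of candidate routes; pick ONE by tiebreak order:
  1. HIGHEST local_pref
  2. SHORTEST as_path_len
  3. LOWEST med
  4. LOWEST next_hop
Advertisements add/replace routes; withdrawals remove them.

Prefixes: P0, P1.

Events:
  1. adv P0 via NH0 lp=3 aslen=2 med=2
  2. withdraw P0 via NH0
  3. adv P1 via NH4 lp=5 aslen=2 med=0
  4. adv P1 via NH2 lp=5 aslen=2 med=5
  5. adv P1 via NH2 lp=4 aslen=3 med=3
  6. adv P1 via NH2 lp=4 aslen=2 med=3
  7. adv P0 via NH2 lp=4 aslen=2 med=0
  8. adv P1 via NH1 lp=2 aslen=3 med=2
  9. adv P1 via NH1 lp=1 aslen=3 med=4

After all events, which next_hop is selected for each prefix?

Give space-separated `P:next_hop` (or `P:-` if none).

Op 1: best P0=NH0 P1=-
Op 2: best P0=- P1=-
Op 3: best P0=- P1=NH4
Op 4: best P0=- P1=NH4
Op 5: best P0=- P1=NH4
Op 6: best P0=- P1=NH4
Op 7: best P0=NH2 P1=NH4
Op 8: best P0=NH2 P1=NH4
Op 9: best P0=NH2 P1=NH4

Answer: P0:NH2 P1:NH4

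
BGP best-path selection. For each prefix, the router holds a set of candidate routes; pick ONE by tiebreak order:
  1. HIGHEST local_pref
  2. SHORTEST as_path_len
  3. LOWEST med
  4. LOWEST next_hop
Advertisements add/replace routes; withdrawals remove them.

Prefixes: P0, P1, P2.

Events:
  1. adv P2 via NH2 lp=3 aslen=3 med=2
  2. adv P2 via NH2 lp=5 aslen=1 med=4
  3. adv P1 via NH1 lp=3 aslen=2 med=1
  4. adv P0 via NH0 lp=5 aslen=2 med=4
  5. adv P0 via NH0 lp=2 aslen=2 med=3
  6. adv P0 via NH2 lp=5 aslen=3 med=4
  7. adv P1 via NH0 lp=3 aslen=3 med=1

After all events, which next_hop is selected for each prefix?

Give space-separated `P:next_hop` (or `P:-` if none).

Answer: P0:NH2 P1:NH1 P2:NH2

Derivation:
Op 1: best P0=- P1=- P2=NH2
Op 2: best P0=- P1=- P2=NH2
Op 3: best P0=- P1=NH1 P2=NH2
Op 4: best P0=NH0 P1=NH1 P2=NH2
Op 5: best P0=NH0 P1=NH1 P2=NH2
Op 6: best P0=NH2 P1=NH1 P2=NH2
Op 7: best P0=NH2 P1=NH1 P2=NH2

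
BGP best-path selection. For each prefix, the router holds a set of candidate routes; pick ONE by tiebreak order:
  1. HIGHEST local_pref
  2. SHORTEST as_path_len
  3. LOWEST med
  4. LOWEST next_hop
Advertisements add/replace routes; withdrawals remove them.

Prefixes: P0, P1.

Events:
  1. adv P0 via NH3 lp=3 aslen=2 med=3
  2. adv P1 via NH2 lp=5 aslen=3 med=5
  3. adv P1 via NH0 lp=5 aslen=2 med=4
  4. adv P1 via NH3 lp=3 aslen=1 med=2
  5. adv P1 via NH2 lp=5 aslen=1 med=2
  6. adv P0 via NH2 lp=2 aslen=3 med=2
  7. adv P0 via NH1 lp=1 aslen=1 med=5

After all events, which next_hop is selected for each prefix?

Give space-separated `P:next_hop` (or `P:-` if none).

Answer: P0:NH3 P1:NH2

Derivation:
Op 1: best P0=NH3 P1=-
Op 2: best P0=NH3 P1=NH2
Op 3: best P0=NH3 P1=NH0
Op 4: best P0=NH3 P1=NH0
Op 5: best P0=NH3 P1=NH2
Op 6: best P0=NH3 P1=NH2
Op 7: best P0=NH3 P1=NH2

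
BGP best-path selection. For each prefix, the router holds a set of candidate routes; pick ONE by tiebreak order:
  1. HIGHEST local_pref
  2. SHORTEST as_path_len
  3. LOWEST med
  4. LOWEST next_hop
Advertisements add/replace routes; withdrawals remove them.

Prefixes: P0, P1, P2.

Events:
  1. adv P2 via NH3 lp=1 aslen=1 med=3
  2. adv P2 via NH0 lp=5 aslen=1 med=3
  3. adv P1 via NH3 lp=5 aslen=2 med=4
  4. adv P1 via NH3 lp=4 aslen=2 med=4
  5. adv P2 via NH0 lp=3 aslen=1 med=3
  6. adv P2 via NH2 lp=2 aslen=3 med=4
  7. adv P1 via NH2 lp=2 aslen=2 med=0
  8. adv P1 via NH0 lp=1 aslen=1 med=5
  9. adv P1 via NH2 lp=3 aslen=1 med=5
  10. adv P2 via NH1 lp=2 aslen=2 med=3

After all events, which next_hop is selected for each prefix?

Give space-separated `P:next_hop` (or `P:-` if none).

Op 1: best P0=- P1=- P2=NH3
Op 2: best P0=- P1=- P2=NH0
Op 3: best P0=- P1=NH3 P2=NH0
Op 4: best P0=- P1=NH3 P2=NH0
Op 5: best P0=- P1=NH3 P2=NH0
Op 6: best P0=- P1=NH3 P2=NH0
Op 7: best P0=- P1=NH3 P2=NH0
Op 8: best P0=- P1=NH3 P2=NH0
Op 9: best P0=- P1=NH3 P2=NH0
Op 10: best P0=- P1=NH3 P2=NH0

Answer: P0:- P1:NH3 P2:NH0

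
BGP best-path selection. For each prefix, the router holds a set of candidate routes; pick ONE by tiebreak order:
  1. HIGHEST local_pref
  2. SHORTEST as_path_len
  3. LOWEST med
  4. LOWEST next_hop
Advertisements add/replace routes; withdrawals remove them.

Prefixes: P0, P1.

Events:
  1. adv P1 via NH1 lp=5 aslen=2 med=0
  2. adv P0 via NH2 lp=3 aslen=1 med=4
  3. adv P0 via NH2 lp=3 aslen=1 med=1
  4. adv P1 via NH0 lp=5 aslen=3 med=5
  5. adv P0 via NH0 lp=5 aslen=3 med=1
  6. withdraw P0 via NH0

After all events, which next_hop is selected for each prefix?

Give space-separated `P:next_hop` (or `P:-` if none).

Op 1: best P0=- P1=NH1
Op 2: best P0=NH2 P1=NH1
Op 3: best P0=NH2 P1=NH1
Op 4: best P0=NH2 P1=NH1
Op 5: best P0=NH0 P1=NH1
Op 6: best P0=NH2 P1=NH1

Answer: P0:NH2 P1:NH1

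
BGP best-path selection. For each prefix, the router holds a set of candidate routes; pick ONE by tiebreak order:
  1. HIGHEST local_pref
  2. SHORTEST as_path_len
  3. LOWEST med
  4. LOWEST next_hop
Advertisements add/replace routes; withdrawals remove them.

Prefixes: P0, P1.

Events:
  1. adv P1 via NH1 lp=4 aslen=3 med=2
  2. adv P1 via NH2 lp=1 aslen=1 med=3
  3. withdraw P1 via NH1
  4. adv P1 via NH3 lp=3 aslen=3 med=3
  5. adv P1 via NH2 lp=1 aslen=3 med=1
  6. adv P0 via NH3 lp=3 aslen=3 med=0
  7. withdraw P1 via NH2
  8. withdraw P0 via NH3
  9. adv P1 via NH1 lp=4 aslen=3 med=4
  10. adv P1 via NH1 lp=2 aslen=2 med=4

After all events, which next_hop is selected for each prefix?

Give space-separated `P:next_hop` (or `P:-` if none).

Op 1: best P0=- P1=NH1
Op 2: best P0=- P1=NH1
Op 3: best P0=- P1=NH2
Op 4: best P0=- P1=NH3
Op 5: best P0=- P1=NH3
Op 6: best P0=NH3 P1=NH3
Op 7: best P0=NH3 P1=NH3
Op 8: best P0=- P1=NH3
Op 9: best P0=- P1=NH1
Op 10: best P0=- P1=NH3

Answer: P0:- P1:NH3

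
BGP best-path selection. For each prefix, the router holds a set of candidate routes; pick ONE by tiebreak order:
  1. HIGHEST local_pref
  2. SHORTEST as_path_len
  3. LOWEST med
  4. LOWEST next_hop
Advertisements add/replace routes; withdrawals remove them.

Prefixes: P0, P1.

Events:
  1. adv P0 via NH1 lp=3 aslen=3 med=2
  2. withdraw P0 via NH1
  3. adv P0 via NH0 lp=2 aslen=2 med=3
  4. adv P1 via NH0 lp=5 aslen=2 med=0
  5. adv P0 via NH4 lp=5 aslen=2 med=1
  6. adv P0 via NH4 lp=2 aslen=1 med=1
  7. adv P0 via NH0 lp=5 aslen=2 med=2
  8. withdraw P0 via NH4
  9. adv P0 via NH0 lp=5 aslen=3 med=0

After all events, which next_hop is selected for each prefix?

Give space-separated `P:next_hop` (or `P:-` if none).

Answer: P0:NH0 P1:NH0

Derivation:
Op 1: best P0=NH1 P1=-
Op 2: best P0=- P1=-
Op 3: best P0=NH0 P1=-
Op 4: best P0=NH0 P1=NH0
Op 5: best P0=NH4 P1=NH0
Op 6: best P0=NH4 P1=NH0
Op 7: best P0=NH0 P1=NH0
Op 8: best P0=NH0 P1=NH0
Op 9: best P0=NH0 P1=NH0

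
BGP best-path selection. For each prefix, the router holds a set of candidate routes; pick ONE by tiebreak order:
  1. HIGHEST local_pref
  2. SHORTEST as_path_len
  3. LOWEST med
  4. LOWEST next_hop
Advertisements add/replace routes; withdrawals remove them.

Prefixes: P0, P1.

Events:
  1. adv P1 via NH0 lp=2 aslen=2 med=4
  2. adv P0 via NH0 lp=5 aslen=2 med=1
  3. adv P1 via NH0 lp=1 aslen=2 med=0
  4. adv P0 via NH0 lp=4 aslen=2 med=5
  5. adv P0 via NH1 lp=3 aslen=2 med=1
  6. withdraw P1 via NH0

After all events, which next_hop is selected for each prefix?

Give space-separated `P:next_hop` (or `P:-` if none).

Op 1: best P0=- P1=NH0
Op 2: best P0=NH0 P1=NH0
Op 3: best P0=NH0 P1=NH0
Op 4: best P0=NH0 P1=NH0
Op 5: best P0=NH0 P1=NH0
Op 6: best P0=NH0 P1=-

Answer: P0:NH0 P1:-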